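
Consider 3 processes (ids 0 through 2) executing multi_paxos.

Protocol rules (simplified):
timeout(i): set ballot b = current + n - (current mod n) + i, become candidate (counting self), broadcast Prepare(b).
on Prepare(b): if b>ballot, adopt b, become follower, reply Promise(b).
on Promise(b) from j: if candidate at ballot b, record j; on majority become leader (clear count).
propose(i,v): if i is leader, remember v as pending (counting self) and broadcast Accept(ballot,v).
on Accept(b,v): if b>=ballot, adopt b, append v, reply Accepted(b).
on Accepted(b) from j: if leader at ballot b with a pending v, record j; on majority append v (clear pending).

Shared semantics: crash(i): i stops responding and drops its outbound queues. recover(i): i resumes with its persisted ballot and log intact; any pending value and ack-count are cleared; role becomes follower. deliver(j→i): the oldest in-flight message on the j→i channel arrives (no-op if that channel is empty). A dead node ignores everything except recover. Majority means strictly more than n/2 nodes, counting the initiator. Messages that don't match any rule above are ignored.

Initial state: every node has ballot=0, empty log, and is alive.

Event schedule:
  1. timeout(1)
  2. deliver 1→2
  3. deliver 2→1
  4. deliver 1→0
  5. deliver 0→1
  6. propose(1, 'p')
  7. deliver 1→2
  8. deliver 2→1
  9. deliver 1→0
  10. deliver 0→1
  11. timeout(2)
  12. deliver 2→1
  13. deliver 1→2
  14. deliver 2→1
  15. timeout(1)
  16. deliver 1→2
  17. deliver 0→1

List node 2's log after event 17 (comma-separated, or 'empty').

p

[1] timeout(1) → N1(cand b4 [-])
[2] deliver 1→2 → N2(foll b4 [-])
[3] deliver 2→1 → N1(lead b4 [-])
[4] deliver 1→0 → N0(foll b4 [-])
[5] deliver 0→1 → ∅
[6] propose(1,'p') → ∅
[7] deliver 1→2 → N2(foll b4 [p])
[8] deliver 2→1 → N1(lead b4 [p])
[9] deliver 1→0 → N0(foll b4 [p])
[10] deliver 0→1 → ∅
[11] timeout(2) → N2(cand b8 [p])
[12] deliver 2→1 → N1(foll b8 [p])
[13] deliver 1→2 → N2(lead b8 [p])
[14] deliver 2→1 → ∅
[15] timeout(1) → N1(cand b10 [p])
[16] deliver 1→2 → N2(foll b10 [p])
[17] deliver 0→1 → ∅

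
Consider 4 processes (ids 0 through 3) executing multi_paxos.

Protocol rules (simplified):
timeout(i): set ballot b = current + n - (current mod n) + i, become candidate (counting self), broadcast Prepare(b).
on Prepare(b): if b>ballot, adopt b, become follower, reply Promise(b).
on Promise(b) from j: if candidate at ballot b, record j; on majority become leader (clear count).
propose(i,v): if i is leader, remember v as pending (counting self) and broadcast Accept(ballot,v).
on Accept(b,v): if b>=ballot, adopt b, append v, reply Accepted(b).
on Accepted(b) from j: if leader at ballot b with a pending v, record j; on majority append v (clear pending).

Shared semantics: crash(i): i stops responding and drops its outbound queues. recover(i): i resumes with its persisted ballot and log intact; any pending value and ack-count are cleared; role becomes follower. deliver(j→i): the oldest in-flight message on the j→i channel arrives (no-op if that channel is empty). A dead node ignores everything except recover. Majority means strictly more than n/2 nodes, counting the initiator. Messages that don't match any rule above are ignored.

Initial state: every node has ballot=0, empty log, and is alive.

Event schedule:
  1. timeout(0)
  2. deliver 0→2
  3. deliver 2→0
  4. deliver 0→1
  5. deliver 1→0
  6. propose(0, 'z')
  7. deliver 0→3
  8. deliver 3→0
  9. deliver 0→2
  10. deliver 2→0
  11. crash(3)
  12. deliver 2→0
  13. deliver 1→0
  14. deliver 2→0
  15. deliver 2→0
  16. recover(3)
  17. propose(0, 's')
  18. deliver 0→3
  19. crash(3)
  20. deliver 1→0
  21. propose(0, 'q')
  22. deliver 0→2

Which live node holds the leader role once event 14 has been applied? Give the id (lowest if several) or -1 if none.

0

step 1 timeout(0): 0={cand,b=4,log=-}
step 2 deliver 0→2: 2={foll,b=4,log=-}
step 3 deliver 2→0: —
step 4 deliver 0→1: 1={foll,b=4,log=-}
step 5 deliver 1→0: 0={lead,b=4,log=-}
step 6 propose(0,'z'): —
step 7 deliver 0→3: 3={foll,b=4,log=-}
step 8 deliver 3→0: —
step 9 deliver 0→2: 2={foll,b=4,log=z}
step 10 deliver 2→0: —
step 11 crash(3): 3={✗foll,b=4,log=-}
step 12 deliver 2→0: —
step 13 deliver 1→0: —
step 14 deliver 2→0: —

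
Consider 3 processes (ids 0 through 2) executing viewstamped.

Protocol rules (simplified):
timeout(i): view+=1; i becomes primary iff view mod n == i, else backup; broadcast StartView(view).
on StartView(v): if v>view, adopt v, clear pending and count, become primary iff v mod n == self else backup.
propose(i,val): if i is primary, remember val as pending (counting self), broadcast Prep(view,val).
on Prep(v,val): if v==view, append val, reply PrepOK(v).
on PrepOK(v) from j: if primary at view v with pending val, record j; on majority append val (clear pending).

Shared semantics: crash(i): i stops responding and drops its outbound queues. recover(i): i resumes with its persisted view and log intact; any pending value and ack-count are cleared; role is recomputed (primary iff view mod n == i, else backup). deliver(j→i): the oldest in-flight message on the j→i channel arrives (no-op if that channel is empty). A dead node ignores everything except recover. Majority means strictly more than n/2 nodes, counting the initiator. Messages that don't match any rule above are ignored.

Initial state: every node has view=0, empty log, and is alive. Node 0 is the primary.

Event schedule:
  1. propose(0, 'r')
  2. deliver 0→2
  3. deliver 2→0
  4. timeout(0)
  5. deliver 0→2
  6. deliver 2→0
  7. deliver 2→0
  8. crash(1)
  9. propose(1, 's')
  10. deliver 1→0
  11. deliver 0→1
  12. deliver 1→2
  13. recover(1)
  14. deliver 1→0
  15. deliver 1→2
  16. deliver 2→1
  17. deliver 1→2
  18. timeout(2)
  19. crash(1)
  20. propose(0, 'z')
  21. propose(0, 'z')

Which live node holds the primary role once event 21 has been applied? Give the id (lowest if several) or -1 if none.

2

[1] propose(0,'r') → ∅
[2] deliver 0→2 → N2(back v0 [r])
[3] deliver 2→0 → N0(prim v0 [r])
[4] timeout(0) → N0(back v1 [r])
[5] deliver 0→2 → N2(back v1 [r])
[6] deliver 2→0 → ∅
[7] deliver 2→0 → ∅
[8] crash(1) → N1(✗back v0 [-])
[9] propose(1,'s') → ∅
[10] deliver 1→0 → ∅
[11] deliver 0→1 → ∅
[12] deliver 1→2 → ∅
[13] recover(1) → N1(back v0 [-])
[14] deliver 1→0 → ∅
[15] deliver 1→2 → ∅
[16] deliver 2→1 → ∅
[17] deliver 1→2 → ∅
[18] timeout(2) → N2(prim v2 [r])
[19] crash(1) → N1(✗back v0 [-])
[20] propose(0,'z') → ∅
[21] propose(0,'z') → ∅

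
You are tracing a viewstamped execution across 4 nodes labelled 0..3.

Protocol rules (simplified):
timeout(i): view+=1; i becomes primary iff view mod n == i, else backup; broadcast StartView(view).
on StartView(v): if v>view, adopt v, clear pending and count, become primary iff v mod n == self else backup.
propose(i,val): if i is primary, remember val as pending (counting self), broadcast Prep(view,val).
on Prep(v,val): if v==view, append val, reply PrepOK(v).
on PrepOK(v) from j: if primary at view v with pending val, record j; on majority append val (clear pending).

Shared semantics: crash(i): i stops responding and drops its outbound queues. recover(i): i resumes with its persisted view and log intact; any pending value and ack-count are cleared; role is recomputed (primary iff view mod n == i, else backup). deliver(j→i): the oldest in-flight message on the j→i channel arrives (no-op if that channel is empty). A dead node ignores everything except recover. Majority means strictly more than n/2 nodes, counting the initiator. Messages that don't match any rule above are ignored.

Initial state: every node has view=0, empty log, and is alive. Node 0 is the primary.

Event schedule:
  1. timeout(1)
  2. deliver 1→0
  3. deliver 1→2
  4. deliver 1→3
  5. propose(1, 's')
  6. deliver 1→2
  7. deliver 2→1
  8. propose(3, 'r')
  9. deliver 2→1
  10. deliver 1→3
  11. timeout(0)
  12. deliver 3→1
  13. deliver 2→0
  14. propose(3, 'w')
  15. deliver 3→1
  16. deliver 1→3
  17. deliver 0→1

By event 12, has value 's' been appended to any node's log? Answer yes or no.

yes

step 1 timeout(1): 1={prim,v=1,log=-}
step 2 deliver 1→0: 0={back,v=1,log=-}
step 3 deliver 1→2: 2={back,v=1,log=-}
step 4 deliver 1→3: 3={back,v=1,log=-}
step 5 propose(1,'s'): —
step 6 deliver 1→2: 2={back,v=1,log=s}
step 7 deliver 2→1: —
step 8 propose(3,'r'): —
step 9 deliver 2→1: —
step 10 deliver 1→3: 3={back,v=1,log=s}
step 11 timeout(0): 0={back,v=2,log=-}
step 12 deliver 3→1: 1={prim,v=1,log=s}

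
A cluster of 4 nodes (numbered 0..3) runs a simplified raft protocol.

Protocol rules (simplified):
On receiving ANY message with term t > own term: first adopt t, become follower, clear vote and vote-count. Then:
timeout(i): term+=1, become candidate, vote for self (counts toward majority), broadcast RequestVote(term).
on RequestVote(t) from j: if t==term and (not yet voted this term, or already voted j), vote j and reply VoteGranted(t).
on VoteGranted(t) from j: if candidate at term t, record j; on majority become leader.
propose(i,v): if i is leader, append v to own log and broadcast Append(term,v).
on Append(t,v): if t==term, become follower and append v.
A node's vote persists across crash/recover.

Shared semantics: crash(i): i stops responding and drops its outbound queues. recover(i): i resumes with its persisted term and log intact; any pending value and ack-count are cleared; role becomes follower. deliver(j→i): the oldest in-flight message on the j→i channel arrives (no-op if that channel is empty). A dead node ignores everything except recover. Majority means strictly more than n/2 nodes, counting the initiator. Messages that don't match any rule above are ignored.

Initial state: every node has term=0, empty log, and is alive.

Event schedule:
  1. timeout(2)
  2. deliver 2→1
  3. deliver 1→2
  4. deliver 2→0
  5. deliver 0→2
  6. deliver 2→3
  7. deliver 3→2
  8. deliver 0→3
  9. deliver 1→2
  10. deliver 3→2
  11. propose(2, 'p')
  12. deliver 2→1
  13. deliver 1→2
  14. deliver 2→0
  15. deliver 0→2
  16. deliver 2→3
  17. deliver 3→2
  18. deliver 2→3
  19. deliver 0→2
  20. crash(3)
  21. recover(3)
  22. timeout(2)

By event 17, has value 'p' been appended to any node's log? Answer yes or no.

yes

after 1 — timeout(2): n2:cand/t1/[-]
after 2 — deliver 2→1: n1:foll/t1/[-]
after 3 — deliver 1→2: ·
after 4 — deliver 2→0: n0:foll/t1/[-]
after 5 — deliver 0→2: n2:lead/t1/[-]
after 6 — deliver 2→3: n3:foll/t1/[-]
after 7 — deliver 3→2: ·
after 8 — deliver 0→3: ·
after 9 — deliver 1→2: ·
after 10 — deliver 3→2: ·
after 11 — propose(2,'p'): n2:lead/t1/[p]
after 12 — deliver 2→1: n1:foll/t1/[p]
after 13 — deliver 1→2: ·
after 14 — deliver 2→0: n0:foll/t1/[p]
after 15 — deliver 0→2: ·
after 16 — deliver 2→3: n3:foll/t1/[p]
after 17 — deliver 3→2: ·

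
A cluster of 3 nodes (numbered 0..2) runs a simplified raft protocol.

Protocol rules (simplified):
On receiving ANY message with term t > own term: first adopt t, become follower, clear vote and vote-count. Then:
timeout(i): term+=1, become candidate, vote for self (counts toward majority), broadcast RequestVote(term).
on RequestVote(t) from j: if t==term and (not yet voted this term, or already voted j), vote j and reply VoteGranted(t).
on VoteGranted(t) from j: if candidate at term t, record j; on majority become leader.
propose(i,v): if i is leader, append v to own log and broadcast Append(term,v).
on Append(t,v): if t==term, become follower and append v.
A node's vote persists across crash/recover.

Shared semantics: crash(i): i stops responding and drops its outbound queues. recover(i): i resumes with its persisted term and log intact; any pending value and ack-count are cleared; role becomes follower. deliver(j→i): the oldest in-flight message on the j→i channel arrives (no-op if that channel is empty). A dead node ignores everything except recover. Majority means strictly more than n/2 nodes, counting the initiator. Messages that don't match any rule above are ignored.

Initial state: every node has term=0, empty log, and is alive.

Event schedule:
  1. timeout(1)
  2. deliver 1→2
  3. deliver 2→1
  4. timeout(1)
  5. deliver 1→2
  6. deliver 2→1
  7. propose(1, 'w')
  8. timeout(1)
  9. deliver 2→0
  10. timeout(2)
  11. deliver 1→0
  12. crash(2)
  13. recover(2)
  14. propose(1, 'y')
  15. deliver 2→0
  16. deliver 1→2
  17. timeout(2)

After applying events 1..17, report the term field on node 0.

1

e1 timeout(1): 1[cand,t=1,-]
e2 deliver 1→2: 2[foll,t=1,-]
e3 deliver 2→1: 1[lead,t=1,-]
e4 timeout(1): 1[cand,t=2,-]
e5 deliver 1→2: 2[foll,t=2,-]
e6 deliver 2→1: 1[lead,t=2,-]
e7 propose(1,'w'): 1[lead,t=2,w]
e8 timeout(1): 1[cand,t=3,w]
e9 deliver 2→0: ·
e10 timeout(2): 2[cand,t=3,-]
e11 deliver 1→0: 0[foll,t=1,-]
e12 crash(2): 2[✗cand,t=3,-]
e13 recover(2): 2[foll,t=3,-]
e14 propose(1,'y'): ·
e15 deliver 2→0: ·
e16 deliver 1→2: ·
e17 timeout(2): 2[cand,t=4,-]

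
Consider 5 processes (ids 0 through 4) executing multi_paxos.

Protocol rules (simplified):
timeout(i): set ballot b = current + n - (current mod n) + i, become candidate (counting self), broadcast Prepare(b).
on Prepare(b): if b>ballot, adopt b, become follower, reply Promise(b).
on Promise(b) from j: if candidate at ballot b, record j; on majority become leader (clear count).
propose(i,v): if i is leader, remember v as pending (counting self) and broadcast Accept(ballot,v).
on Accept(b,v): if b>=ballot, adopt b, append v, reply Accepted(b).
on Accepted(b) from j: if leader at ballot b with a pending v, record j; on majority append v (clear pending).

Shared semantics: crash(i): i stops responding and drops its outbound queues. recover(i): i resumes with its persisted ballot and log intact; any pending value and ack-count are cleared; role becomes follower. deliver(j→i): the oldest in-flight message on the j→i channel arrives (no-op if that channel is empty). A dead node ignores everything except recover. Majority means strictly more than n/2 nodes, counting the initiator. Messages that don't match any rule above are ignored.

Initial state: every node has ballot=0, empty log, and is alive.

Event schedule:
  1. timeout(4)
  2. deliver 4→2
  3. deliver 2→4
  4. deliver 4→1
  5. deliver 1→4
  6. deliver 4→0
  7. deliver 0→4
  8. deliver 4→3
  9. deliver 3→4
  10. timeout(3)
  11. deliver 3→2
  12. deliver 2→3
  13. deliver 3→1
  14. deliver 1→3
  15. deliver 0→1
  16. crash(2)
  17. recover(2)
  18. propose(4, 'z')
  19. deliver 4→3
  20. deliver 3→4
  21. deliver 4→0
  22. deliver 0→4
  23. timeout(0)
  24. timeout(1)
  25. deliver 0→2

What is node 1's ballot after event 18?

1. timeout(4):  <4:cand b9 ->
2. deliver 4→2:  <2:foll b9 ->
3. deliver 2→4:  nop
4. deliver 4→1:  <1:foll b9 ->
5. deliver 1→4:  <4:lead b9 ->
6. deliver 4→0:  <0:foll b9 ->
7. deliver 0→4:  nop
8. deliver 4→3:  <3:foll b9 ->
9. deliver 3→4:  nop
10. timeout(3):  <3:cand b13 ->
11. deliver 3→2:  <2:foll b13 ->
12. deliver 2→3:  nop
13. deliver 3→1:  <1:foll b13 ->
14. deliver 1→3:  <3:lead b13 ->
15. deliver 0→1:  nop
16. crash(2):  <2:✗foll b13 ->
17. recover(2):  <2:foll b13 ->
18. propose(4,'z'):  nop

13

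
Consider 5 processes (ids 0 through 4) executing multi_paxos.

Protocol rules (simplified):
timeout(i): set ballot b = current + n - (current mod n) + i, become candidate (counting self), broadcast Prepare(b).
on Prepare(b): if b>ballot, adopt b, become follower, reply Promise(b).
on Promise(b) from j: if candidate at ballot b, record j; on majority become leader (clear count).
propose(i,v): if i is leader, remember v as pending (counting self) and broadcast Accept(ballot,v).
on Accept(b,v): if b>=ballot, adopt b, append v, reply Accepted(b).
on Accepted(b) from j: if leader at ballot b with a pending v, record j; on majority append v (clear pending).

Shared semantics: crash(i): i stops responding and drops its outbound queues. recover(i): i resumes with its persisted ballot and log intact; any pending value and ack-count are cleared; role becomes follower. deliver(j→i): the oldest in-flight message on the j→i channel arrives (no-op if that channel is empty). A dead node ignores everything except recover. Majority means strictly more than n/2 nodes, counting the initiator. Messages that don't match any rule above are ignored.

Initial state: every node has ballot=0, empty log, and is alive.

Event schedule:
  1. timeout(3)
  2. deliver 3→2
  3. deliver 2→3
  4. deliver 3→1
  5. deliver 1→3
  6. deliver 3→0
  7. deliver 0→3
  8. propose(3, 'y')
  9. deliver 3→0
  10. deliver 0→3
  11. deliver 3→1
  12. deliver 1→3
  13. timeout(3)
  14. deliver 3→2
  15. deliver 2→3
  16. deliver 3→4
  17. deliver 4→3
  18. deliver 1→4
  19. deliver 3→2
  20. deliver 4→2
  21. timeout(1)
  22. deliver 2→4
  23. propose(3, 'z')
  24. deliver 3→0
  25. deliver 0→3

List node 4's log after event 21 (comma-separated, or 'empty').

step 1 timeout(3): 3={cand,b=8,log=-}
step 2 deliver 3→2: 2={foll,b=8,log=-}
step 3 deliver 2→3: —
step 4 deliver 3→1: 1={foll,b=8,log=-}
step 5 deliver 1→3: 3={lead,b=8,log=-}
step 6 deliver 3→0: 0={foll,b=8,log=-}
step 7 deliver 0→3: —
step 8 propose(3,'y'): —
step 9 deliver 3→0: 0={foll,b=8,log=y}
step 10 deliver 0→3: —
step 11 deliver 3→1: 1={foll,b=8,log=y}
step 12 deliver 1→3: 3={lead,b=8,log=y}
step 13 timeout(3): 3={cand,b=13,log=y}
step 14 deliver 3→2: 2={foll,b=8,log=y}
step 15 deliver 2→3: —
step 16 deliver 3→4: 4={foll,b=8,log=-}
step 17 deliver 4→3: —
step 18 deliver 1→4: —
step 19 deliver 3→2: 2={foll,b=13,log=y}
step 20 deliver 4→2: —
step 21 timeout(1): 1={cand,b=11,log=y}

empty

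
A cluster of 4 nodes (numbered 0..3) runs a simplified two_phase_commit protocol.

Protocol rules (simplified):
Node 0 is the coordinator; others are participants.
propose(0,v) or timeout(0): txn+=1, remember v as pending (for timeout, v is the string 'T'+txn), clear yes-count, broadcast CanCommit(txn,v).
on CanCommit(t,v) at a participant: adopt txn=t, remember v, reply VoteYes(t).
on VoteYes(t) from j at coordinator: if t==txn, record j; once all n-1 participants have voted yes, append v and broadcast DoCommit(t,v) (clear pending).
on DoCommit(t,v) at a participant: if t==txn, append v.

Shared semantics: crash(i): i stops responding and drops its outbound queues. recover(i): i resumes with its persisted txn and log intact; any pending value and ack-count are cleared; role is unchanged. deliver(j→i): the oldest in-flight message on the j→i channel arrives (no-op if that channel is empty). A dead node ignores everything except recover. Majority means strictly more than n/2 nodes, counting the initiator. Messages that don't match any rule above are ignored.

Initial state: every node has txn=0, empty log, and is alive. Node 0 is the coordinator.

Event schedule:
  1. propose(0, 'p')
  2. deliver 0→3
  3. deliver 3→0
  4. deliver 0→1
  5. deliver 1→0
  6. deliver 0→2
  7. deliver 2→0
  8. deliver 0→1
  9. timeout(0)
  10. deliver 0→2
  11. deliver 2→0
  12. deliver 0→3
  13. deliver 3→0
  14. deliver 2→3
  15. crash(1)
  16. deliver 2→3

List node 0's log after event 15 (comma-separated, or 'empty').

step 1 propose(0,'p'): 0={coor,t=1,log=-}
step 2 deliver 0→3: 3={part,t=1,log=-}
step 3 deliver 3→0: —
step 4 deliver 0→1: 1={part,t=1,log=-}
step 5 deliver 1→0: —
step 6 deliver 0→2: 2={part,t=1,log=-}
step 7 deliver 2→0: 0={coor,t=1,log=p}
step 8 deliver 0→1: 1={part,t=1,log=p}
step 9 timeout(0): 0={coor,t=2,log=p}
step 10 deliver 0→2: 2={part,t=1,log=p}
step 11 deliver 2→0: —
step 12 deliver 0→3: 3={part,t=1,log=p}
step 13 deliver 3→0: —
step 14 deliver 2→3: —
step 15 crash(1): 1={✗part,t=1,log=p}

p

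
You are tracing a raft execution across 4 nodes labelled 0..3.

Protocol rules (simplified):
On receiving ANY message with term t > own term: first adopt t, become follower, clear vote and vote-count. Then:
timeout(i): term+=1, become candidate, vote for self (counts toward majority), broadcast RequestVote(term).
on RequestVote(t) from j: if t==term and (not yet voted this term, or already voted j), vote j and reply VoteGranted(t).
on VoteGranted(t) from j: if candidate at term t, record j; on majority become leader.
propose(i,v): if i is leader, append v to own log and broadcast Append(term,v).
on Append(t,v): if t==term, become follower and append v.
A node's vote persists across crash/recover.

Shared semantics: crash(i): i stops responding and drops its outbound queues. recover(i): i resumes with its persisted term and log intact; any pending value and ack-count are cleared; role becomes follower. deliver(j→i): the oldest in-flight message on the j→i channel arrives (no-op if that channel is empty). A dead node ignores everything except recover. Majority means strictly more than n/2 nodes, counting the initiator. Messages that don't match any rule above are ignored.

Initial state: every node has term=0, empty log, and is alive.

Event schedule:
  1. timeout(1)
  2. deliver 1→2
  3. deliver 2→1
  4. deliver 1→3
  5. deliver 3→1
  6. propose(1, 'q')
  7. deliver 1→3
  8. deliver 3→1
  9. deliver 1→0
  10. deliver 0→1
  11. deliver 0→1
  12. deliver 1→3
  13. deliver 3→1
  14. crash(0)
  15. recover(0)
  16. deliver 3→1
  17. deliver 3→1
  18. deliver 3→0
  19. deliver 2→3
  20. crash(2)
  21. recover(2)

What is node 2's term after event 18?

1

e1 timeout(1): 1[cand,t=1,-]
e2 deliver 1→2: 2[foll,t=1,-]
e3 deliver 2→1: ·
e4 deliver 1→3: 3[foll,t=1,-]
e5 deliver 3→1: 1[lead,t=1,-]
e6 propose(1,'q'): 1[lead,t=1,q]
e7 deliver 1→3: 3[foll,t=1,q]
e8 deliver 3→1: ·
e9 deliver 1→0: 0[foll,t=1,-]
e10 deliver 0→1: ·
e11 deliver 0→1: ·
e12 deliver 1→3: ·
e13 deliver 3→1: ·
e14 crash(0): 0[✗foll,t=1,-]
e15 recover(0): 0[foll,t=1,-]
e16 deliver 3→1: ·
e17 deliver 3→1: ·
e18 deliver 3→0: ·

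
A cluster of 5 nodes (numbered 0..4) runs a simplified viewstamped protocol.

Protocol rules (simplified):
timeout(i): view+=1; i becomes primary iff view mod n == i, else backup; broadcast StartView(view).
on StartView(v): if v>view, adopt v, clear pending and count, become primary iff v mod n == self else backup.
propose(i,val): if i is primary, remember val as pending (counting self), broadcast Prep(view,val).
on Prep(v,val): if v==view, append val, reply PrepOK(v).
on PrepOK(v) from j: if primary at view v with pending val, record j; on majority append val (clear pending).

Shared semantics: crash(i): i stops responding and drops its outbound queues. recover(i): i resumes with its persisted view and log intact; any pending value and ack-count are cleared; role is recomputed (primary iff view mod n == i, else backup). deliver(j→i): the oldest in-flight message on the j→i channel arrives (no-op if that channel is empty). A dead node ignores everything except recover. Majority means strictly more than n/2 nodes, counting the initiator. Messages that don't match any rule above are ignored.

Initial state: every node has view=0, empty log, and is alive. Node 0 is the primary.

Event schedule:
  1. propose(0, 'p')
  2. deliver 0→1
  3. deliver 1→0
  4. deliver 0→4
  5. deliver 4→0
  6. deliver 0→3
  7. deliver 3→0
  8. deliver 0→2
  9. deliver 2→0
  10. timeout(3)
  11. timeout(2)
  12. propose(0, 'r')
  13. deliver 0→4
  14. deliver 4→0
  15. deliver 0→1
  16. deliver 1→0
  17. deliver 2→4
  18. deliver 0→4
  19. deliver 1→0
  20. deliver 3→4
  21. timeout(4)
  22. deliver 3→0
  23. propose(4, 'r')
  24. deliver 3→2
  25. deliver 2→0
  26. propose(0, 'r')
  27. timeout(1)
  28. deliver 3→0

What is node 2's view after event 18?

[1] propose(0,'p') → ∅
[2] deliver 0→1 → N1(back v0 [p])
[3] deliver 1→0 → ∅
[4] deliver 0→4 → N4(back v0 [p])
[5] deliver 4→0 → N0(prim v0 [p])
[6] deliver 0→3 → N3(back v0 [p])
[7] deliver 3→0 → ∅
[8] deliver 0→2 → N2(back v0 [p])
[9] deliver 2→0 → ∅
[10] timeout(3) → N3(back v1 [p])
[11] timeout(2) → N2(back v1 [p])
[12] propose(0,'r') → ∅
[13] deliver 0→4 → N4(back v0 [p,r])
[14] deliver 4→0 → ∅
[15] deliver 0→1 → N1(back v0 [p,r])
[16] deliver 1→0 → N0(prim v0 [p,r])
[17] deliver 2→4 → N4(back v1 [p,r])
[18] deliver 0→4 → ∅

1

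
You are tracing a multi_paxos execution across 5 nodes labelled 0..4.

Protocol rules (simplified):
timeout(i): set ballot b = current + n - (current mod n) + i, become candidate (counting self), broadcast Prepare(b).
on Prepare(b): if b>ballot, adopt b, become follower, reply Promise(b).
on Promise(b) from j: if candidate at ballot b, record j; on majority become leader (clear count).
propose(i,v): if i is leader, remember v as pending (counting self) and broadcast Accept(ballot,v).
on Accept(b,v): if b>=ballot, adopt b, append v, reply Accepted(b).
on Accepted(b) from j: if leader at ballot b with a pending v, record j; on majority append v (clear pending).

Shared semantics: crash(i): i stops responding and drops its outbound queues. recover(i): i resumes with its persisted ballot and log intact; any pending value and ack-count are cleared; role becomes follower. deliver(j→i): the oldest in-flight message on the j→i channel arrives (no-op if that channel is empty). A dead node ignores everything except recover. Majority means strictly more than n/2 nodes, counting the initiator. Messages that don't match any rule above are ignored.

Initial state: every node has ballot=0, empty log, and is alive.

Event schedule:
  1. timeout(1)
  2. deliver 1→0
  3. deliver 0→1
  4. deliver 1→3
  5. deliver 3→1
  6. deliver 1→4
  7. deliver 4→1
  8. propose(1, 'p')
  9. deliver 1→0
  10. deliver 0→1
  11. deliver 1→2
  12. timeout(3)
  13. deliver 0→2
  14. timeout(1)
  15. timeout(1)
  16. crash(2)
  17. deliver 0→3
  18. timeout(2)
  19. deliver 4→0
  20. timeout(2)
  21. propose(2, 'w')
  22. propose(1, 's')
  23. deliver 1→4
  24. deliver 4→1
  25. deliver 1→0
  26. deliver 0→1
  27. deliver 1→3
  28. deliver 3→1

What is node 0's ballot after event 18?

6

e1 timeout(1): 1[cand,b=6,-]
e2 deliver 1→0: 0[foll,b=6,-]
e3 deliver 0→1: ·
e4 deliver 1→3: 3[foll,b=6,-]
e5 deliver 3→1: 1[lead,b=6,-]
e6 deliver 1→4: 4[foll,b=6,-]
e7 deliver 4→1: ·
e8 propose(1,'p'): ·
e9 deliver 1→0: 0[foll,b=6,p]
e10 deliver 0→1: ·
e11 deliver 1→2: 2[foll,b=6,-]
e12 timeout(3): 3[cand,b=13,-]
e13 deliver 0→2: ·
e14 timeout(1): 1[cand,b=11,-]
e15 timeout(1): 1[cand,b=16,-]
e16 crash(2): 2[✗foll,b=6,-]
e17 deliver 0→3: ·
e18 timeout(2): ·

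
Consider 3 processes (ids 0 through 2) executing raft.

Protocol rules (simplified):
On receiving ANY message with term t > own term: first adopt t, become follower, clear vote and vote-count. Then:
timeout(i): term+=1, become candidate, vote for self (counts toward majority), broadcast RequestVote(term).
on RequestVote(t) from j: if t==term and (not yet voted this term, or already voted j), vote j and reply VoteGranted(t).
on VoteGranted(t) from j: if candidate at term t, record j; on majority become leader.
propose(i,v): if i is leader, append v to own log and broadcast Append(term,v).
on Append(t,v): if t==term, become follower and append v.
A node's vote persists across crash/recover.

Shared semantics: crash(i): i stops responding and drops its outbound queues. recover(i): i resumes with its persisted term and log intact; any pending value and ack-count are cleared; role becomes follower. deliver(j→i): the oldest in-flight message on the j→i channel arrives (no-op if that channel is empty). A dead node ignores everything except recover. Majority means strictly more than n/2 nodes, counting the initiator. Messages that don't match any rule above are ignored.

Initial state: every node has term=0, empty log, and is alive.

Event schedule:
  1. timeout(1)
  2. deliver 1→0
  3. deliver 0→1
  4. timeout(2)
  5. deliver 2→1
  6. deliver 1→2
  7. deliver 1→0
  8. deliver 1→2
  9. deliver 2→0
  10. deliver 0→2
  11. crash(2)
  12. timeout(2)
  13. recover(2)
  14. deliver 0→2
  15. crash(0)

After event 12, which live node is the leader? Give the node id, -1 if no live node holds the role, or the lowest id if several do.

1. timeout(1):  <1:cand t1 ->
2. deliver 1→0:  <0:foll t1 ->
3. deliver 0→1:  <1:lead t1 ->
4. timeout(2):  <2:cand t1 ->
5. deliver 2→1:  nop
6. deliver 1→2:  nop
7. deliver 1→0:  nop
8. deliver 1→2:  nop
9. deliver 2→0:  nop
10. deliver 0→2:  nop
11. crash(2):  <2:✗cand t1 ->
12. timeout(2):  nop

1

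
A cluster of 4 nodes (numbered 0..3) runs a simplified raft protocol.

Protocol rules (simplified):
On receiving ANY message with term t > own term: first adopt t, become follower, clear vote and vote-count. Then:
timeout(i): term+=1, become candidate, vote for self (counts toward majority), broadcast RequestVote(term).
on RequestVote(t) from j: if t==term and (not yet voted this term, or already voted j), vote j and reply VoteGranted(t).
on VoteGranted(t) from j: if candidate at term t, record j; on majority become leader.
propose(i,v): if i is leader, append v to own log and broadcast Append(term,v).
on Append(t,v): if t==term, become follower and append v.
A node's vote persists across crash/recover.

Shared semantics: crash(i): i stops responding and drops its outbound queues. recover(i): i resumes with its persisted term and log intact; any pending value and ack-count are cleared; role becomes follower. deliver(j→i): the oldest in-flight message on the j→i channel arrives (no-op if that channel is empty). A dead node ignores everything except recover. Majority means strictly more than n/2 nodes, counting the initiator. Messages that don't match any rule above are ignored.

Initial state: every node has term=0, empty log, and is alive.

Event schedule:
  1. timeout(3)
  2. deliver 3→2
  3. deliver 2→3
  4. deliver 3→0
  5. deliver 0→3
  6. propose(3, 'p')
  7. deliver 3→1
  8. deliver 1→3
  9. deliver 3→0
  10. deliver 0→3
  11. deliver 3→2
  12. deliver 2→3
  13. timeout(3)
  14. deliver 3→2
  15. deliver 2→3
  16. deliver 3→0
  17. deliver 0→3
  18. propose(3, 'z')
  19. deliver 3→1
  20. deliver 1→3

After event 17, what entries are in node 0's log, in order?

p

1. timeout(3):  <3:cand t1 ->
2. deliver 3→2:  <2:foll t1 ->
3. deliver 2→3:  nop
4. deliver 3→0:  <0:foll t1 ->
5. deliver 0→3:  <3:lead t1 ->
6. propose(3,'p'):  <3:lead t1 p>
7. deliver 3→1:  <1:foll t1 ->
8. deliver 1→3:  nop
9. deliver 3→0:  <0:foll t1 p>
10. deliver 0→3:  nop
11. deliver 3→2:  <2:foll t1 p>
12. deliver 2→3:  nop
13. timeout(3):  <3:cand t2 p>
14. deliver 3→2:  <2:foll t2 p>
15. deliver 2→3:  nop
16. deliver 3→0:  <0:foll t2 p>
17. deliver 0→3:  <3:lead t2 p>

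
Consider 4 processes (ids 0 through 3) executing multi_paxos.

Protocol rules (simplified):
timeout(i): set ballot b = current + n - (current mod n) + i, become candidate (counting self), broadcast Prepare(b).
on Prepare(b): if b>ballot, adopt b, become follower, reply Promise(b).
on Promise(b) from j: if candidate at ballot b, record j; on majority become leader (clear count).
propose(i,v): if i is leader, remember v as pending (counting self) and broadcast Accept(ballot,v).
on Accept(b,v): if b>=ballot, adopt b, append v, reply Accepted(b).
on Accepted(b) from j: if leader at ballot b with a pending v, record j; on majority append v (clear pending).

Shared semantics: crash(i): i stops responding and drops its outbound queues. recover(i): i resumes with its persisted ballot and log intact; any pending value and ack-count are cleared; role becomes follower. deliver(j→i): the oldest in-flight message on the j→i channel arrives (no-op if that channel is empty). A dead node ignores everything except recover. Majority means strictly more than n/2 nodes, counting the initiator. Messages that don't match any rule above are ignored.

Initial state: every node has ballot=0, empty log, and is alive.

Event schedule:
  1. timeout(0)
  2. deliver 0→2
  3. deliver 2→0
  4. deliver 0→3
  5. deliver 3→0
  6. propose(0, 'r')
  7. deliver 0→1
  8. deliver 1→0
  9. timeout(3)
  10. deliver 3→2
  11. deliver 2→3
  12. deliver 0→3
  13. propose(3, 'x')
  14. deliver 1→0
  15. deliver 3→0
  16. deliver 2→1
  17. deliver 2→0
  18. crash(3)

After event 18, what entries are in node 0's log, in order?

1. timeout(0):  <0:cand b4 ->
2. deliver 0→2:  <2:foll b4 ->
3. deliver 2→0:  nop
4. deliver 0→3:  <3:foll b4 ->
5. deliver 3→0:  <0:lead b4 ->
6. propose(0,'r'):  nop
7. deliver 0→1:  <1:foll b4 ->
8. deliver 1→0:  nop
9. timeout(3):  <3:cand b11 ->
10. deliver 3→2:  <2:foll b11 ->
11. deliver 2→3:  nop
12. deliver 0→3:  nop
13. propose(3,'x'):  nop
14. deliver 1→0:  nop
15. deliver 3→0:  <0:foll b11 ->
16. deliver 2→1:  nop
17. deliver 2→0:  nop
18. crash(3):  <3:✗cand b11 ->

empty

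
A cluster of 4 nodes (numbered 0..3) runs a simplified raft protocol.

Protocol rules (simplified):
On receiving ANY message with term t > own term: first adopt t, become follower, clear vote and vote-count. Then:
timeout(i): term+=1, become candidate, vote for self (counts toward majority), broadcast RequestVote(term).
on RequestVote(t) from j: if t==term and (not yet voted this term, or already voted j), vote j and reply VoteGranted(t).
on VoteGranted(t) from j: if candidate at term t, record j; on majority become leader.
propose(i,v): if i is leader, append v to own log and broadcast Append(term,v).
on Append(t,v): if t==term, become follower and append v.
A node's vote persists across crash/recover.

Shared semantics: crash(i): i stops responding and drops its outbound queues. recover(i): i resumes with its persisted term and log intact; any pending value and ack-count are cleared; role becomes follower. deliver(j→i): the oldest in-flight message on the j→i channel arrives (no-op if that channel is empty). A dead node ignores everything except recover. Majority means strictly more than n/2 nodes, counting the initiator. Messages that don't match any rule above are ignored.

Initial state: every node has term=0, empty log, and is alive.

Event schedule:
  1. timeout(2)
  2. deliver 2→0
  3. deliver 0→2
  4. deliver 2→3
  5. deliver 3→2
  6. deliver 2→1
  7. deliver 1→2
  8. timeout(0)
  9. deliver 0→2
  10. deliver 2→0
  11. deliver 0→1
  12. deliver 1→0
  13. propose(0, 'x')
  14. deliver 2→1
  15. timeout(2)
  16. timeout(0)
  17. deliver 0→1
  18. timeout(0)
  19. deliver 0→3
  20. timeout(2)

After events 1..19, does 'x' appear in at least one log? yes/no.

1. timeout(2):  <2:cand t1 ->
2. deliver 2→0:  <0:foll t1 ->
3. deliver 0→2:  nop
4. deliver 2→3:  <3:foll t1 ->
5. deliver 3→2:  <2:lead t1 ->
6. deliver 2→1:  <1:foll t1 ->
7. deliver 1→2:  nop
8. timeout(0):  <0:cand t2 ->
9. deliver 0→2:  <2:foll t2 ->
10. deliver 2→0:  nop
11. deliver 0→1:  <1:foll t2 ->
12. deliver 1→0:  <0:lead t2 ->
13. propose(0,'x'):  <0:lead t2 x>
14. deliver 2→1:  nop
15. timeout(2):  <2:cand t3 ->
16. timeout(0):  <0:cand t3 x>
17. deliver 0→1:  <1:foll t2 x>
18. timeout(0):  <0:cand t4 x>
19. deliver 0→3:  <3:foll t2 ->

yes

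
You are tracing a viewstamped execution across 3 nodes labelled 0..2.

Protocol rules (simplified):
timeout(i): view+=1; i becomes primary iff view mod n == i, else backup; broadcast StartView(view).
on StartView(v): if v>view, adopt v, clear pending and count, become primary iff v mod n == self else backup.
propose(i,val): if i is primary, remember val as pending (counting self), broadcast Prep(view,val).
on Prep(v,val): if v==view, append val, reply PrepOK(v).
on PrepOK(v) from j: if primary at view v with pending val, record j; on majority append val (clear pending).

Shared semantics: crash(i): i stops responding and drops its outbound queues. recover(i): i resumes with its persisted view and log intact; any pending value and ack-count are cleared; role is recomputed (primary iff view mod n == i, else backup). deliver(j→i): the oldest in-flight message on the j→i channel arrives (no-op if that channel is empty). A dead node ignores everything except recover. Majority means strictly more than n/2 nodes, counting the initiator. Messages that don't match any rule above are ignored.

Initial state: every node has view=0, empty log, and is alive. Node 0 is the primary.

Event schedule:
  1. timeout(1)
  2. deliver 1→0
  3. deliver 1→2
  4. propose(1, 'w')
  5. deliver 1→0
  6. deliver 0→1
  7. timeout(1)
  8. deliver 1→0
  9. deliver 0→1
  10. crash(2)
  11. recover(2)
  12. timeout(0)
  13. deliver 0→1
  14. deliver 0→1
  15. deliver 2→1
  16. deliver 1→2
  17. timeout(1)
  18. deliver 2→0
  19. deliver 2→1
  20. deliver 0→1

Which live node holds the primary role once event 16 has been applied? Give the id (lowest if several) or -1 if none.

after 1 — timeout(1): n1:prim/v1/[-]
after 2 — deliver 1→0: n0:back/v1/[-]
after 3 — deliver 1→2: n2:back/v1/[-]
after 4 — propose(1,'w'): ·
after 5 — deliver 1→0: n0:back/v1/[w]
after 6 — deliver 0→1: n1:prim/v1/[w]
after 7 — timeout(1): n1:back/v2/[w]
after 8 — deliver 1→0: n0:back/v2/[w]
after 9 — deliver 0→1: ·
after 10 — crash(2): n2:✗back/v1/[-]
after 11 — recover(2): n2:back/v1/[-]
after 12 — timeout(0): n0:prim/v3/[w]
after 13 — deliver 0→1: n1:back/v3/[w]
after 14 — deliver 0→1: ·
after 15 — deliver 2→1: ·
after 16 — deliver 1→2: n2:back/v1/[w]

0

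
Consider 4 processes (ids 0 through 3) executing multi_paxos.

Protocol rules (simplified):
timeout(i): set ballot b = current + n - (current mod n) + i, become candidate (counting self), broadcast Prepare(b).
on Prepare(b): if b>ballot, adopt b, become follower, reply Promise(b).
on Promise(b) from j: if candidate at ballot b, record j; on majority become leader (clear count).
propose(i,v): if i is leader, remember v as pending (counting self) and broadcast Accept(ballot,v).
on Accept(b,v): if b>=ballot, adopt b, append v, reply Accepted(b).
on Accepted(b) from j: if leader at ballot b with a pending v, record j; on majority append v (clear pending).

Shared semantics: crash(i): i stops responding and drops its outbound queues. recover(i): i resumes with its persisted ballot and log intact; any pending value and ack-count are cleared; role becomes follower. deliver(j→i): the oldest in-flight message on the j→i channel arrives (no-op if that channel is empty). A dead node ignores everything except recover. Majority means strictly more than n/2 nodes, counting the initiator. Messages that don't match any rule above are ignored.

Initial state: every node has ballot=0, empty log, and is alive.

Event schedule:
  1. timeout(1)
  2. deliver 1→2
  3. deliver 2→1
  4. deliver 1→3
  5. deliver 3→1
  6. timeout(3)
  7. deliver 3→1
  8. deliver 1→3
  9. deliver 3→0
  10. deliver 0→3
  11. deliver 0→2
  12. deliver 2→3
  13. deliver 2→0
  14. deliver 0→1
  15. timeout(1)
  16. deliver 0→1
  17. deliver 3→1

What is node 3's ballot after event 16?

after 1 — timeout(1): n1:cand/b5/[-]
after 2 — deliver 1→2: n2:foll/b5/[-]
after 3 — deliver 2→1: ·
after 4 — deliver 1→3: n3:foll/b5/[-]
after 5 — deliver 3→1: n1:lead/b5/[-]
after 6 — timeout(3): n3:cand/b11/[-]
after 7 — deliver 3→1: n1:foll/b11/[-]
after 8 — deliver 1→3: ·
after 9 — deliver 3→0: n0:foll/b11/[-]
after 10 — deliver 0→3: n3:lead/b11/[-]
after 11 — deliver 0→2: ·
after 12 — deliver 2→3: ·
after 13 — deliver 2→0: ·
after 14 — deliver 0→1: ·
after 15 — timeout(1): n1:cand/b13/[-]
after 16 — deliver 0→1: ·

11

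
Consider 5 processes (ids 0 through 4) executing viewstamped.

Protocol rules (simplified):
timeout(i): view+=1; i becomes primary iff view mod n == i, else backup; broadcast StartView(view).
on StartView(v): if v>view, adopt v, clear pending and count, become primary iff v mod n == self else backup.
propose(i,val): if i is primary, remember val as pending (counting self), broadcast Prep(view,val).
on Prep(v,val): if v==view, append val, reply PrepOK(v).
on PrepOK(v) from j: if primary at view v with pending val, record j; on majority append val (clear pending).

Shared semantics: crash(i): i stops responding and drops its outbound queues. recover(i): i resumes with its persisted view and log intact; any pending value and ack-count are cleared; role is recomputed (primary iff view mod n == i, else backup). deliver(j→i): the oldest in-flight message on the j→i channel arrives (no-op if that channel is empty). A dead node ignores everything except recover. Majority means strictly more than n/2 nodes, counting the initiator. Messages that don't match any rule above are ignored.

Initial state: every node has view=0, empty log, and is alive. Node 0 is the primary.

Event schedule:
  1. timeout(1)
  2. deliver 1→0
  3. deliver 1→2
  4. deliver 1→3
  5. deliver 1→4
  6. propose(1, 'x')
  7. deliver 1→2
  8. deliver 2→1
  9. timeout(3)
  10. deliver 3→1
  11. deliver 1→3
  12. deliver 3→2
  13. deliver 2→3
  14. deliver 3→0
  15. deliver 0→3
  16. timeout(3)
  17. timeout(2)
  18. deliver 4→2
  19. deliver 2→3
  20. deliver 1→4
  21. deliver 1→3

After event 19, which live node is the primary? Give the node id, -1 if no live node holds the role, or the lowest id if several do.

3

[1] timeout(1) → N1(prim v1 [-])
[2] deliver 1→0 → N0(back v1 [-])
[3] deliver 1→2 → N2(back v1 [-])
[4] deliver 1→3 → N3(back v1 [-])
[5] deliver 1→4 → N4(back v1 [-])
[6] propose(1,'x') → ∅
[7] deliver 1→2 → N2(back v1 [x])
[8] deliver 2→1 → ∅
[9] timeout(3) → N3(back v2 [-])
[10] deliver 3→1 → N1(back v2 [-])
[11] deliver 1→3 → ∅
[12] deliver 3→2 → N2(prim v2 [x])
[13] deliver 2→3 → ∅
[14] deliver 3→0 → N0(back v2 [-])
[15] deliver 0→3 → ∅
[16] timeout(3) → N3(prim v3 [-])
[17] timeout(2) → N2(back v3 [x])
[18] deliver 4→2 → ∅
[19] deliver 2→3 → ∅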